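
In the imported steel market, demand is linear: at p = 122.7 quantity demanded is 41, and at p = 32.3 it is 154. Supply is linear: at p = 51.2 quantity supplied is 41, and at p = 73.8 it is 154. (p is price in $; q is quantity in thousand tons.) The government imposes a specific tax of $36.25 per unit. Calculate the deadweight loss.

$657.03 thousand

Demand slope = (32.3 − 122.7)/(154 − 41) = −0.8, so p = 155.5 − 0.8q.
Supply slope = (73.8 − 51.2)/(154 − 41) = 0.2, so p = 43 + 0.2q.
Competitive equilibrium: 155.5 − 0.8q = 43 + 0.2q → q* = 112.5, p* = 65.5.
With the tax, the buyer price exceeds the seller price by 36.25: (155.5 − 0.8q) − (43 + 0.2q) = 36.25 → q' = 76.25.
Δq = 112.5 − 76.25 = 36.25; the wedge equals the tax, 36.25.
DWL = ½ × 36.25 × 36.25 = $657.03 thousand.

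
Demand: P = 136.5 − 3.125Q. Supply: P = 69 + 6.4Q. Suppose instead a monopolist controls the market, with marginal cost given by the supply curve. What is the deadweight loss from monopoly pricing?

Competitive equilibrium: 136.5 − 3.125Q = 69 + 6.4Q → Q* = 7.0866, P* = 114.3543.
Marginal revenue: MR = 136.5 − 6.25Q. Set MR = MC: 136.5 − 6.25Q = 69 + 6.4Q → Q_m = 5.336.
Price P_m = 136.5 − 3.125·5.336 = 119.825; MC(Q_m) = 69 + 6.4·5.336 = 103.1504.
Competitive Q* = 7.0866, so ΔQ = 1.7506; wedge = 119.825 − 103.1504 = 16.6746.
Deadweight loss = ½ × 1.7506 × 16.6746 = 14.60.

14.60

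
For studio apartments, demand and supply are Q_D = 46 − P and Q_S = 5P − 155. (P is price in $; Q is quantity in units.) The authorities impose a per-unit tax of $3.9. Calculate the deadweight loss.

$6.34

In inverse form: demand P = 46 − Q, supply P = 31 + 0.2Q.
Competitive equilibrium: 46 − Q = 31 + 0.2Q → Q* = 12.5, P* = 33.5.
With the tax, the buyer price exceeds the seller price by 3.9: (46 − Q) − (31 + 0.2Q) = 3.9 → Q' = 9.25.
ΔQ = 12.5 − 9.25 = 3.25; the wedge equals the tax, 3.9.
The triangle = ½ × 3.25 × 3.9 = $6.34.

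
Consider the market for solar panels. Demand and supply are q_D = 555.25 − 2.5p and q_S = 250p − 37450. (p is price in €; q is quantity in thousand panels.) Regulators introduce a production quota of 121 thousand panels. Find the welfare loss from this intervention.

€678.60 thousand

In inverse form: demand p = 222.1 − 0.4q, supply p = 149.8 + 0.004q.
Competitive equilibrium: 222.1 − 0.4q = 149.8 + 0.004q → q* = 178.9604, p* = 150.5158.
At q = 121: demand price = 222.1 − 0.4·121 = 173.7; supply price = 149.8 + 0.004·121 = 150.284.
Δq = 178.9604 − 121 = 57.9604; wedge = 173.7 − 150.284 = 23.416.
Welfare loss = ½ × 57.9604 × 23.416 = €678.60 thousand.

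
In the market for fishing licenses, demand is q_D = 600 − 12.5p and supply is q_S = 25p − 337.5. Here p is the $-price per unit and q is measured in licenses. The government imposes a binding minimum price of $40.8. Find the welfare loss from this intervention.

In inverse form: demand p = 48 − 0.08q, supply p = 13.5 + 0.04q.
Competitive equilibrium: 48 − 0.08q = 13.5 + 0.04q → q* = 287.5, p* = 25.
At the floor p = 40.8, quantity demanded = (48 − 40.8)/0.08 = 90.
Sellers' marginal cost at q' = 90: 13.5 + 0.04·90 = 17.1.
Δq = 287.5 − 90 = 197.5; wedge = 40.8 − 17.1 = 23.7.
The triangle = ½ × 197.5 × 23.7 = $2340.375.

$2340.375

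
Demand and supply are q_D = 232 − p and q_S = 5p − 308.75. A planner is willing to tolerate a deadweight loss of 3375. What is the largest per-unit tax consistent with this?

90

In inverse form: demand p = 232 − q, supply p = 61.75 + 0.2q.
Competitive equilibrium: 232 − q = 61.75 + 0.2q → q* = 141.875, p* = 90.125.
A tax t gives Δq = t/1.2 and wedge t, so DWL = t²/2.4.
t²/2.4 = 3375 → t² = 8100 → t = 90.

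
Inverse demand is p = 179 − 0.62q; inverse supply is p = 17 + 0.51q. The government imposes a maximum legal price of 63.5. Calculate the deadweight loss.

1538.73

Competitive equilibrium: 179 − 0.62q = 17 + 0.51q → q* = 143.3628, p* = 90.115.
At the ceiling p = 63.5, quantity supplied = (63.5 − 17)/0.51 = 91.1765.
Willingness to pay at q' = 91.1765: 179 − 0.62·91.1765 = 122.4706.
Δq = 143.3628 − 91.1765 = 52.1863; wedge = 122.4706 − 63.5 = 58.9706.
DWL = ½ × 52.1863 × 58.9706 = 1538.73.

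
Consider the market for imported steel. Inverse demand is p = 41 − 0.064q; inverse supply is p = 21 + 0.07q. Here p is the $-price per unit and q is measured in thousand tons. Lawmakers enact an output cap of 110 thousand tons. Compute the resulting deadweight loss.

$103.24 thousand

Competitive equilibrium: 41 − 0.064q = 21 + 0.07q → q* = 149.2537, p* = 31.4478.
At q = 110: demand price = 41 − 0.064·110 = 33.96; supply price = 21 + 0.07·110 = 28.7.
Δq = 149.2537 − 110 = 39.2537; wedge = 33.96 − 28.7 = 5.26.
Deadweight loss = ½ × 39.2537 × 5.26 = $103.24 thousand.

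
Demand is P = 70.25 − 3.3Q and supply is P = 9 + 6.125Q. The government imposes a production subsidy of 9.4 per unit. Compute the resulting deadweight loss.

4.69

Competitive equilibrium: 70.25 − 3.3Q = 9 + 6.125Q → Q* = 6.4987, P* = 48.8044.
The subsidy lowers effective supply by 9.4: P = 6.125Q − 0.4.
New quantity: 70.25 − 3.3Q = 6.125Q − 0.4 → Q' = 7.496.
Overproduction ΔQ = 7.496 − 6.4987 = 0.9973; wedge = subsidy = 9.4.
Welfare loss = ½ × 0.9973 × 9.4 = 4.69.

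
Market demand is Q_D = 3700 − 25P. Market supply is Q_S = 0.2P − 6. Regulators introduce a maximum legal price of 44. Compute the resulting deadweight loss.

In inverse form: demand P = 148 − 0.04Q, supply P = 30 + 5Q.
Competitive equilibrium: 148 − 0.04Q = 30 + 5Q → Q* = 23.4127, P* = 147.0635.
At the ceiling P = 44, quantity supplied = (44 − 30)/5 = 2.8.
Willingness to pay at Q' = 2.8: 148 − 0.04·2.8 = 147.888.
ΔQ = 23.4127 − 2.8 = 20.6127; wedge = 147.888 − 44 = 103.888.
The triangle = ½ × 20.6127 × 103.888 = 1070.71.

1070.71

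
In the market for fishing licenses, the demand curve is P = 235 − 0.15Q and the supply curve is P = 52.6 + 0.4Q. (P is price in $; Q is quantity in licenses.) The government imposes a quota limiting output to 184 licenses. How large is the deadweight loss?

$5994.04

Competitive equilibrium: 235 − 0.15Q = 52.6 + 0.4Q → Q* = 331.6364, P* = 185.2545.
At Q = 184: demand price = 235 − 0.15·184 = 207.4; supply price = 52.6 + 0.4·184 = 126.2.
ΔQ = 331.6364 − 184 = 147.6364; wedge = 207.4 − 126.2 = 81.2.
The triangle = ½ × 147.6364 × 81.2 = $5994.04.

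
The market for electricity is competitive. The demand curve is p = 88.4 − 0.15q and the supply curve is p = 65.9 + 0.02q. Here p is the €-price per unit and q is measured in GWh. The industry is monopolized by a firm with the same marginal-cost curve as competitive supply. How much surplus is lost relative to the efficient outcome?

€327.17

Competitive equilibrium: 88.4 − 0.15q = 65.9 + 0.02q → q* = 132.35294, p* = 68.54706.
Marginal revenue: MR = 88.4 − 0.3q. Set MR = MC: 88.4 − 0.3q = 65.9 + 0.02q → q_m = 70.3125.
Price p_m = 88.4 − 0.15·70.3125 = 77.85313; MC(q_m) = 65.9 + 0.02·70.3125 = 67.30625.
Competitive q* = 132.35294, so Δq = 62.04044; wedge = 77.85313 − 67.30625 = 10.54688.
Welfare loss = ½ × 62.04044 × 10.54688 = €327.17.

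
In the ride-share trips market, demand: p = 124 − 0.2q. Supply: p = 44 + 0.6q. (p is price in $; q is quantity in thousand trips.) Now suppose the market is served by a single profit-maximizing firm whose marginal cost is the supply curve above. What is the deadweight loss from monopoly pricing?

Competitive equilibrium: 124 − 0.2q = 44 + 0.6q → q* = 100, p* = 104.
Marginal revenue: MR = 124 − 0.4q. Set MR = MC: 124 − 0.4q = 44 + 0.6q → q_m = 80.
Price p_m = 124 − 0.2·80 = 108; MC(q_m) = 44 + 0.6·80 = 92.
Competitive q* = 100, so Δq = 20; wedge = 108 − 92 = 16.
Welfare loss = ½ × 20 × 16 = $160 thousand.

$160 thousand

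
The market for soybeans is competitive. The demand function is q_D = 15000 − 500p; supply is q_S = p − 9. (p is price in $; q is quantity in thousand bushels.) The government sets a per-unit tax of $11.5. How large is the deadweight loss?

In inverse form: demand p = 30 − 0.002q, supply p = 9 + q.
Competitive equilibrium: 30 − 0.002q = 9 + q → q* = 20.9581, p* = 29.9581.
With the tax, the buyer price exceeds the seller price by 11.5: (30 − 0.002q) − (9 + q) = 11.5 → q' = 9.481.
Δq = 20.9581 − 9.481 = 11.4771; the wedge equals the tax, 11.5.
Deadweight loss = ½ × 11.4771 × 11.5 = $65.99 thousand.

$65.99 thousand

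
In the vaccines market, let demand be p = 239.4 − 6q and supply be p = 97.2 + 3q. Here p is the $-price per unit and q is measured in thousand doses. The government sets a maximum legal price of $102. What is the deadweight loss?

Competitive equilibrium: 239.4 − 6q = 97.2 + 3q → q* = 15.8, p* = 144.6.
At the ceiling p = 102, quantity supplied = (102 − 97.2)/3 = 1.6.
Willingness to pay at q' = 1.6: 239.4 − 6·1.6 = 229.8.
Δq = 15.8 − 1.6 = 14.2; wedge = 229.8 − 102 = 127.8.
Welfare loss = ½ × 14.2 × 127.8 = $907.38 thousand.

$907.38 thousand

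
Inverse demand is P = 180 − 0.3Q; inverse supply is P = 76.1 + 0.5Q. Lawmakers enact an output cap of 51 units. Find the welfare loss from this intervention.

2488.51

Competitive equilibrium: 180 − 0.3Q = 76.1 + 0.5Q → Q* = 129.875, P* = 141.0375.
At Q = 51: demand price = 180 − 0.3·51 = 164.7; supply price = 76.1 + 0.5·51 = 101.6.
ΔQ = 129.875 − 51 = 78.875; wedge = 164.7 − 101.6 = 63.1.
The triangle = ½ × 78.875 × 63.1 = 2488.51.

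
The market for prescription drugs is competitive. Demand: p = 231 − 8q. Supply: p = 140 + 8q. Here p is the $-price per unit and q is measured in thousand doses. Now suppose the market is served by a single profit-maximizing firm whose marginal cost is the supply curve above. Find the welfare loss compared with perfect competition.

Competitive equilibrium: 231 − 8q = 140 + 8q → q* = 5.6875, p* = 185.5.
Marginal revenue: MR = 231 − 16q. Set MR = MC: 231 − 16q = 140 + 8q → q_m = 3.7917.
Price p_m = 231 − 8·3.7917 = 200.6664; MC(q_m) = 140 + 8·3.7917 = 170.3336.
Competitive q* = 5.6875, so Δq = 1.8958; wedge = 200.6664 − 170.3336 = 30.3328.
Deadweight loss = ½ × 1.8958 × 30.3328 = $28.75 thousand.

$28.75 thousand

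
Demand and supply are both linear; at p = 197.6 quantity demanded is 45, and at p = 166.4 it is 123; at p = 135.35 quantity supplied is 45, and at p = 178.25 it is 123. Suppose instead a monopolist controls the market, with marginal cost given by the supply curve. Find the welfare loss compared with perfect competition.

509.42

Demand slope = (166.4 − 197.6)/(123 − 45) = −0.4, so p = 215.6 − 0.4q.
Supply slope = (178.25 − 135.35)/(123 − 45) = 0.55, so p = 110.6 + 0.55q.
Competitive equilibrium: 215.6 − 0.4q = 110.6 + 0.55q → q* = 110.5263, p* = 171.3895.
Marginal revenue: MR = 215.6 − 0.8q. Set MR = MC: 215.6 − 0.8q = 110.6 + 0.55q → q_m = 77.7778.
Price p_m = 215.6 − 0.4·77.7778 = 184.4889; MC(q_m) = 110.6 + 0.55·77.7778 = 153.3778.
Competitive q* = 110.5263, so Δq = 32.7485; wedge = 184.4889 − 153.3778 = 31.1111.
Deadweight loss = ½ × 32.7485 × 31.1111 = 509.42.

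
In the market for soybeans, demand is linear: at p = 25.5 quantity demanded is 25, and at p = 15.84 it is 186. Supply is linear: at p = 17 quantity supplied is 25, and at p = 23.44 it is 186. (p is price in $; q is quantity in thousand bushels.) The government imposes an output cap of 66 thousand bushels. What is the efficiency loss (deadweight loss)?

$96.80 thousand

Demand slope = (15.84 − 25.5)/(186 − 25) = −0.06, so p = 27 − 0.06q.
Supply slope = (23.44 − 17)/(186 − 25) = 0.04, so p = 16 + 0.04q.
Competitive equilibrium: 27 − 0.06q = 16 + 0.04q → q* = 110, p* = 20.4.
At q = 66: demand price = 27 − 0.06·66 = 23.04; supply price = 16 + 0.04·66 = 18.64.
Δq = 110 − 66 = 44; wedge = 23.04 − 18.64 = 4.4.
Welfare loss = ½ × 44 × 4.4 = $96.80 thousand.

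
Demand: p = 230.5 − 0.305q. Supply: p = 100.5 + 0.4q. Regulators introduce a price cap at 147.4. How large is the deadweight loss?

Competitive equilibrium: 230.5 − 0.305q = 100.5 + 0.4q → q* = 184.3972, p* = 174.2589.
At the ceiling p = 147.4, quantity supplied = (147.4 − 100.5)/0.4 = 117.25.
Willingness to pay at q' = 117.25: 230.5 − 0.305·117.25 = 194.7388.
Δq = 184.3972 − 117.25 = 67.1472; wedge = 194.7388 − 147.4 = 47.3388.
DWL = ½ × 67.1472 × 47.3388 = 1589.33.

1589.33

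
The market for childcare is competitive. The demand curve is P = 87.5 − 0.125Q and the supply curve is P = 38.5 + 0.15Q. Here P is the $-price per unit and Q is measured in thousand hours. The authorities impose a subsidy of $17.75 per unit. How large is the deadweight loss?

$572.84 thousand

Competitive equilibrium: 87.5 − 0.125Q = 38.5 + 0.15Q → Q* = 178.1818, P* = 65.2273.
The subsidy lowers effective supply by 17.75: P = 20.75 + 0.15Q.
New quantity: 87.5 − 0.125Q = 20.75 + 0.15Q → Q' = 242.7273.
Overproduction ΔQ = 242.7273 − 178.1818 = 64.5455; wedge = subsidy = 17.75.
Welfare loss = ½ × 64.5455 × 17.75 = $572.84 thousand.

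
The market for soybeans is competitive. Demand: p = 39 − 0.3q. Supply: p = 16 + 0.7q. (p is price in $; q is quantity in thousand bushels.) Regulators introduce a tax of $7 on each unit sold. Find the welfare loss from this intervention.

$24.50 thousand

Competitive equilibrium: 39 − 0.3q = 16 + 0.7q → q* = 23, p* = 32.1.
With the tax, the buyer price exceeds the seller price by 7: (39 − 0.3q) − (16 + 0.7q) = 7 → q' = 16.
Δq = 23 − 16 = 7; the wedge equals the tax, 7.
The triangle = ½ × 7 × 7 = $24.50 thousand.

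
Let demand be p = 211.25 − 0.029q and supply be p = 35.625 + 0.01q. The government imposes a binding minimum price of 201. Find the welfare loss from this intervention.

335799.40

Competitive equilibrium: 211.25 − 0.029q = 35.625 + 0.01q → q* = 4503.20513, p* = 80.65705.
At the floor p = 201, quantity demanded = (211.25 − 201)/0.029 = 353.44828.
Sellers' marginal cost at q' = 353.44828: 35.625 + 0.01·353.44828 = 39.15948.
Δq = 4503.20513 − 353.44828 = 4149.75685; wedge = 201 − 39.15948 = 161.84052.
DWL = ½ × 4149.75685 × 161.84052 = 335799.40.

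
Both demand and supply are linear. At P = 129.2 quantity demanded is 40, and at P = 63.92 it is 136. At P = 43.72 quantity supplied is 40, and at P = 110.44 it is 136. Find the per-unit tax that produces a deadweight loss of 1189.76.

Demand slope = (63.92 − 129.2)/(136 − 40) = −0.68, so P = 156.4 − 0.68Q.
Supply slope = (110.44 − 43.72)/(136 − 40) = 0.695, so P = 15.92 + 0.695Q.
Competitive equilibrium: 156.4 − 0.68Q = 15.92 + 0.695Q → Q* = 102.1673, P* = 86.9263.
A tax t gives ΔQ = t/1.375 and wedge t, so DWL = t²/2.75.
t²/2.75 = 1189.76 → t² = 3271.84 → t = 57.2.

57.2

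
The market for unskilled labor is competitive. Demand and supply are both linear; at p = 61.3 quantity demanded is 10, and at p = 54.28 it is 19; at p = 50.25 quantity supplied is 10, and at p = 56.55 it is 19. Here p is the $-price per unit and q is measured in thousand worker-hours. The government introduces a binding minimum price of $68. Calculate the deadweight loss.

$190.77 thousand

Demand slope = (54.28 − 61.3)/(19 − 10) = −0.78, so p = 69.1 − 0.78q.
Supply slope = (56.55 − 50.25)/(19 − 10) = 0.7, so p = 43.25 + 0.7q.
Competitive equilibrium: 69.1 − 0.78q = 43.25 + 0.7q → q* = 17.4662, p* = 55.4764.
At the floor p = 68, quantity demanded = (69.1 − 68)/0.78 = 1.4103.
Sellers' marginal cost at q' = 1.4103: 43.25 + 0.7·1.4103 = 44.2372.
Δq = 17.4662 − 1.4103 = 16.0559; wedge = 68 − 44.2372 = 23.7628.
Welfare loss = ½ × 16.0559 × 23.7628 = $190.77 thousand.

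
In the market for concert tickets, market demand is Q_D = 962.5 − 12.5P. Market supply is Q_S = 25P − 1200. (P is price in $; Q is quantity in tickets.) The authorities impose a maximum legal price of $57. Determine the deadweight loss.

$16.67

In inverse form: demand P = 77 − 0.08Q, supply P = 48 + 0.04Q.
Competitive equilibrium: 77 − 0.08Q = 48 + 0.04Q → Q* = 241.6667, P* = 57.6667.
At the ceiling P = 57, quantity supplied = (57 − 48)/0.04 = 225.
Willingness to pay at Q' = 225: 77 − 0.08·225 = 59.
ΔQ = 241.6667 − 225 = 16.6667; wedge = 59 − 57 = 2.
Welfare loss = ½ × 16.6667 × 2 = $16.67.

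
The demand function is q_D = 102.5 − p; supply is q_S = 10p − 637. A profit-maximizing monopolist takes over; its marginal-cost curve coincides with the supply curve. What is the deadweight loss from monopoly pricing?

155.17

In inverse form: demand p = 102.5 − q, supply p = 63.7 + 0.1q.
Competitive equilibrium: 102.5 − q = 63.7 + 0.1q → q* = 35.2727, p* = 67.2273.
Marginal revenue: MR = 102.5 − 2q. Set MR = MC: 102.5 − 2q = 63.7 + 0.1q → q_m = 18.4762.
Price p_m = 102.5 − 1·18.4762 = 84.0238; MC(q_m) = 63.7 + 0.1·18.4762 = 65.5476.
Competitive q* = 35.2727, so Δq = 16.7965; wedge = 84.0238 − 65.5476 = 18.4762.
DWL = ½ × 16.7965 × 18.4762 = 155.17.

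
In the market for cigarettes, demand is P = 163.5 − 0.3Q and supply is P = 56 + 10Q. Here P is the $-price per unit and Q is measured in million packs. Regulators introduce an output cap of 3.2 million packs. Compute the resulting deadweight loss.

$269.72 million

Competitive equilibrium: 163.5 − 0.3Q = 56 + 10Q → Q* = 10.4369, P* = 160.3689.
At Q = 3.2: demand price = 163.5 − 0.3·3.2 = 162.54; supply price = 56 + 10·3.2 = 88.
ΔQ = 10.4369 − 3.2 = 7.2369; wedge = 162.54 − 88 = 74.54.
DWL = ½ × 7.2369 × 74.54 = $269.72 million.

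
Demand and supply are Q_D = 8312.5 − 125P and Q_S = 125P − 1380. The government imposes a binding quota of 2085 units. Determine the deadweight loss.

In inverse form: demand P = 66.5 − 0.008Q, supply P = 11.04 + 0.008Q.
Competitive equilibrium: 66.5 − 0.008Q = 11.04 + 0.008Q → Q* = 3466.25, P* = 38.77.
At Q = 2085: demand price = 66.5 − 0.008·2085 = 49.82; supply price = 11.04 + 0.008·2085 = 27.72.
ΔQ = 3466.25 − 2085 = 1381.25; wedge = 49.82 − 27.72 = 22.1.
The triangle = ½ × 1381.25 × 22.1 = 15262.81.

15262.81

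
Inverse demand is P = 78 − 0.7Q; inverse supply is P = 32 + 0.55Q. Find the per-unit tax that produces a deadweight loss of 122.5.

17.5

Competitive equilibrium: 78 − 0.7Q = 32 + 0.55Q → Q* = 36.8, P* = 52.24.
A tax t gives ΔQ = t/1.25 and wedge t, so DWL = t²/2.5.
t²/2.5 = 122.5 → t² = 306.25 → t = 17.5.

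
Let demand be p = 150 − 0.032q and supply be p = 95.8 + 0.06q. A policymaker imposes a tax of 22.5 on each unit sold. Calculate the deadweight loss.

Competitive equilibrium: 150 − 0.032q = 95.8 + 0.06q → q* = 589.1304, p* = 131.1478.
With the tax, the buyer price exceeds the seller price by 22.5: (150 − 0.032q) − (95.8 + 0.06q) = 22.5 → q' = 344.5652.
Δq = 589.1304 − 344.5652 = 244.5652; the wedge equals the tax, 22.5.
DWL = ½ × 244.5652 × 22.5 = 2751.36.

2751.36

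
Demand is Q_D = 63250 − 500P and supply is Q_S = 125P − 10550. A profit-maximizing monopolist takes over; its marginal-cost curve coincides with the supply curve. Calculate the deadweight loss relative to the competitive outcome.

2461.68

In inverse form: demand P = 126.5 − 0.002Q, supply P = 84.4 + 0.008Q.
Competitive equilibrium: 126.5 − 0.002Q = 84.4 + 0.008Q → Q* = 4210, P* = 118.08.
Marginal revenue: MR = 126.5 − 0.004Q. Set MR = MC: 126.5 − 0.004Q = 84.4 + 0.008Q → Q_m = 3508.33333.
Price P_m = 126.5 − 0.002·3508.33333 = 119.48333; MC(Q_m) = 84.4 + 0.008·3508.33333 = 112.46667.
Competitive Q* = 4210, so ΔQ = 701.66667; wedge = 119.48333 − 112.46667 = 7.01666.
DWL = ½ × 701.66667 × 7.01666 = 2461.68.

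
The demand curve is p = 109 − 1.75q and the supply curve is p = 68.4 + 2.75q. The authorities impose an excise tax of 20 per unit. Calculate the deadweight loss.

Competitive equilibrium: 109 − 1.75q = 68.4 + 2.75q → q* = 9.0222, p* = 93.2111.
With the tax, the buyer price exceeds the seller price by 20: (109 − 1.75q) − (68.4 + 2.75q) = 20 → q' = 4.5778.
Δq = 9.0222 − 4.5778 = 4.4444; the wedge equals the tax, 20.
Welfare loss = ½ × 4.4444 × 20 = 44.44.

44.44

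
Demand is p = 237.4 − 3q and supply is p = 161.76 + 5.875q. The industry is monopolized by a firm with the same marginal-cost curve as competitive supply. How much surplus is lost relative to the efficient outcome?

Competitive equilibrium: 237.4 − 3q = 161.76 + 5.875q → q* = 8.5228, p* = 211.8315.
Marginal revenue: MR = 237.4 − 6q. Set MR = MC: 237.4 − 6q = 161.76 + 5.875q → q_m = 6.3697.
Price p_m = 237.4 − 3·6.3697 = 218.2909; MC(q_m) = 161.76 + 5.875·6.3697 = 199.182.
Competitive q* = 8.5228, so Δq = 2.1531; wedge = 218.2909 − 199.182 = 19.1089.
Deadweight loss = ½ × 2.1531 × 19.1089 = 20.57.

20.57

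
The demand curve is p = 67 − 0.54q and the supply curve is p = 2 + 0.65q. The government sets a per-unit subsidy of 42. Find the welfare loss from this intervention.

741.18

Competitive equilibrium: 67 − 0.54q = 2 + 0.65q → q* = 54.6218, p* = 37.5042.
The subsidy lowers effective supply by 42: p = 0.65q − 40.
New quantity: 67 − 0.54q = 0.65q − 40 → q' = 89.916.
Overproduction Δq = 89.916 − 54.6218 = 35.2942; wedge = subsidy = 42.
The triangle = ½ × 35.2942 × 42 = 741.18.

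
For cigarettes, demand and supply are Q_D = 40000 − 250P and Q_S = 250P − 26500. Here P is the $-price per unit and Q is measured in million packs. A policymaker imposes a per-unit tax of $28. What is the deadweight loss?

$49000 million

In inverse form: demand P = 160 − 0.004Q, supply P = 106 + 0.004Q.
Competitive equilibrium: 160 − 0.004Q = 106 + 0.004Q → Q* = 6750, P* = 133.
With the tax, the buyer price exceeds the seller price by 28: (160 − 0.004Q) − (106 + 0.004Q) = 28 → Q' = 3250.
ΔQ = 6750 − 3250 = 3500; the wedge equals the tax, 28.
The triangle = ½ × 3500 × 28 = $49000 million.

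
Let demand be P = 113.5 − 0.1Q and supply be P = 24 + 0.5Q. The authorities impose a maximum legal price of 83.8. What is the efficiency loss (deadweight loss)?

262.26

Competitive equilibrium: 113.5 − 0.1Q = 24 + 0.5Q → Q* = 149.1667, P* = 98.5833.
At the ceiling P = 83.8, quantity supplied = (83.8 − 24)/0.5 = 119.6.
Willingness to pay at Q' = 119.6: 113.5 − 0.1·119.6 = 101.54.
ΔQ = 149.1667 − 119.6 = 29.5667; wedge = 101.54 − 83.8 = 17.74.
The triangle = ½ × 29.5667 × 17.74 = 262.26.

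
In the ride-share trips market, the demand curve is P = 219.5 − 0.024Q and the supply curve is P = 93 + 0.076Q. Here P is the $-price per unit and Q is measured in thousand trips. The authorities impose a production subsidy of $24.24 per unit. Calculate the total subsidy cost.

$36539.376 thousand

Competitive equilibrium: 219.5 − 0.024Q = 93 + 0.076Q → Q* = 1265, P* = 189.14.
The subsidy lowers effective supply by 24.24: P = 68.76 + 0.076Q.
New quantity: 219.5 − 0.024Q = 68.76 + 0.076Q → Q' = 1507.4.
Total subsidy cost = 24.24 × 1507.4 = $36539.376 thousand.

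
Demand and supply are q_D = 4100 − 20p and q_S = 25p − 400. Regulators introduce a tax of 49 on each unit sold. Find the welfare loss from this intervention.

In inverse form: demand p = 205 − 0.05q, supply p = 16 + 0.04q.
Competitive equilibrium: 205 − 0.05q = 16 + 0.04q → q* = 2100, p* = 100.
With the tax, the buyer price exceeds the seller price by 49: (205 − 0.05q) − (16 + 0.04q) = 49 → q' = 1555.5556.
Δq = 2100 − 1555.5556 = 544.4444; the wedge equals the tax, 49.
DWL = ½ × 544.4444 × 49 = 13338.89.

13338.89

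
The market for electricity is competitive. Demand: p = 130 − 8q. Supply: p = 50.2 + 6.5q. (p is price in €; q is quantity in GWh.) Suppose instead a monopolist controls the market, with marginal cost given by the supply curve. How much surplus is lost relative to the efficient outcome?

Competitive equilibrium: 130 − 8q = 50.2 + 6.5q → q* = 5.5034, p* = 85.9724.
Marginal revenue: MR = 130 − 16q. Set MR = MC: 130 − 16q = 50.2 + 6.5q → q_m = 3.5467.
Price p_m = 130 − 8·3.5467 = 101.6264; MC(q_m) = 50.2 + 6.5·3.5467 = 73.2536.
Competitive q* = 5.5034, so Δq = 1.9567; wedge = 101.6264 − 73.2536 = 28.3728.
Deadweight loss = ½ × 1.9567 × 28.3728 = €27.76.

€27.76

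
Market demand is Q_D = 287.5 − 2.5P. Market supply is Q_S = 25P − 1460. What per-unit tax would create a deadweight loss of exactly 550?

22

In inverse form: demand P = 115 − 0.4Q, supply P = 58.4 + 0.04Q.
Competitive equilibrium: 115 − 0.4Q = 58.4 + 0.04Q → Q* = 128.6364, P* = 63.5455.
A tax t gives ΔQ = t/0.44 and wedge t, so DWL = t²/0.88.
t²/0.88 = 550 → t² = 484 → t = 22.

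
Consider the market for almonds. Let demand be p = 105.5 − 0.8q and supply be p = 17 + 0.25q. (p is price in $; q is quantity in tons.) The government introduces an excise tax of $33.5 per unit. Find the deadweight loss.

Competitive equilibrium: 105.5 − 0.8q = 17 + 0.25q → q* = 84.2857, p* = 38.0714.
With the tax, the buyer price exceeds the seller price by 33.5: (105.5 − 0.8q) − (17 + 0.25q) = 33.5 → q' = 52.381.
Δq = 84.2857 − 52.381 = 31.9047; the wedge equals the tax, 33.5.
DWL = ½ × 31.9047 × 33.5 = $534.40.

$534.40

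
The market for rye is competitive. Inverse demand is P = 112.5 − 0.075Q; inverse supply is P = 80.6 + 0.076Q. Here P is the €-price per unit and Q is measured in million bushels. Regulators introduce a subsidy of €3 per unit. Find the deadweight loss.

Competitive equilibrium: 112.5 − 0.075Q = 80.6 + 0.076Q → Q* = 211.2583, P* = 96.6556.
The subsidy lowers effective supply by 3: P = 77.6 + 0.076Q.
New quantity: 112.5 − 0.075Q = 77.6 + 0.076Q → Q' = 231.1258.
Overproduction ΔQ = 231.1258 − 211.2583 = 19.8675; wedge = subsidy = 3.
Deadweight loss = ½ × 19.8675 × 3 = €29.80 million.

€29.80 million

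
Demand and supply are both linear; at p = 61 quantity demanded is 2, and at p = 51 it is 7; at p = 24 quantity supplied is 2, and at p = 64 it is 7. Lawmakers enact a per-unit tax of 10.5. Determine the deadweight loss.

5.51

Demand slope = (51 − 61)/(7 − 2) = −2, so p = 65 − 2q.
Supply slope = (64 − 24)/(7 − 2) = 8, so p = 8 + 8q.
Competitive equilibrium: 65 − 2q = 8 + 8q → q* = 5.7, p* = 53.6.
With the tax, the buyer price exceeds the seller price by 10.5: (65 − 2q) − (8 + 8q) = 10.5 → q' = 4.65.
Δq = 5.7 − 4.65 = 1.05; the wedge equals the tax, 10.5.
Deadweight loss = ½ × 1.05 × 10.5 = 5.51.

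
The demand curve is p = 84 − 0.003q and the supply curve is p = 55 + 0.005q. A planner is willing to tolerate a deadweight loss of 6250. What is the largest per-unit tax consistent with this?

10

Competitive equilibrium: 84 − 0.003q = 55 + 0.005q → q* = 3625, p* = 73.125.
A tax t gives Δq = t/0.008 and wedge t, so DWL = t²/0.016.
t²/0.016 = 6250 → t² = 100 → t = 10.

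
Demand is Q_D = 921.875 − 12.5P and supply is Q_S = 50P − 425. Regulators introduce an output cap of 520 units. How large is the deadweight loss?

In inverse form: demand P = 73.75 − 0.08Q, supply P = 8.5 + 0.02Q.
Competitive equilibrium: 73.75 − 0.08Q = 8.5 + 0.02Q → Q* = 652.5, P* = 21.55.
At Q = 520: demand price = 73.75 − 0.08·520 = 32.15; supply price = 8.5 + 0.02·520 = 18.9.
ΔQ = 652.5 − 520 = 132.5; wedge = 32.15 − 18.9 = 13.25.
DWL = ½ × 132.5 × 13.25 = 877.81.

877.81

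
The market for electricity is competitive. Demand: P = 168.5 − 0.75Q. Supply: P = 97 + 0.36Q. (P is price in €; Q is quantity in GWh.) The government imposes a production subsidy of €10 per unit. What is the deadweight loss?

Competitive equilibrium: 168.5 − 0.75Q = 97 + 0.36Q → Q* = 64.4144, P* = 120.1892.
The subsidy lowers effective supply by 10: P = 87 + 0.36Q.
New quantity: 168.5 − 0.75Q = 87 + 0.36Q → Q' = 73.4234.
Overproduction ΔQ = 73.4234 − 64.4144 = 9.009; wedge = subsidy = 10.
Deadweight loss = ½ × 9.009 × 10 = €45.05.

€45.05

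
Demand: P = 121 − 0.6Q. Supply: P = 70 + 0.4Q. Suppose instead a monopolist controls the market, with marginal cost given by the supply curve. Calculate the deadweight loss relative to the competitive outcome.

182.88

Competitive equilibrium: 121 − 0.6Q = 70 + 0.4Q → Q* = 51, P* = 90.4.
Marginal revenue: MR = 121 − 1.2Q. Set MR = MC: 121 − 1.2Q = 70 + 0.4Q → Q_m = 31.875.
Price P_m = 121 − 0.6·31.875 = 101.875; MC(Q_m) = 70 + 0.4·31.875 = 82.75.
Competitive Q* = 51, so ΔQ = 19.125; wedge = 101.875 − 82.75 = 19.125.
Deadweight loss = ½ × 19.125 × 19.125 = 182.88.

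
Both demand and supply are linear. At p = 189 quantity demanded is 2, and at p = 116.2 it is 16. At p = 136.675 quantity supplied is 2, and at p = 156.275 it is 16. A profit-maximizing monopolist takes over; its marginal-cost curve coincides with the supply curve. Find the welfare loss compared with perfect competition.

63.17

Demand slope = (116.2 − 189)/(16 − 2) = −5.2, so p = 199.4 − 5.2q.
Supply slope = (156.275 − 136.675)/(16 − 2) = 1.4, so p = 133.875 + 1.4q.
Competitive equilibrium: 199.4 − 5.2q = 133.875 + 1.4q → q* = 9.92803, p* = 147.77424.
Marginal revenue: MR = 199.4 − 10.4q. Set MR = MC: 199.4 − 10.4q = 133.875 + 1.4q → q_m = 5.55297.
Price p_m = 199.4 − 5.2·5.55297 = 170.52456; MC(q_m) = 133.875 + 1.4·5.55297 = 141.64916.
Competitive q* = 9.92803, so Δq = 4.37506; wedge = 170.52456 − 141.64916 = 28.8754.
Welfare loss = ½ × 4.37506 × 28.8754 = 63.17.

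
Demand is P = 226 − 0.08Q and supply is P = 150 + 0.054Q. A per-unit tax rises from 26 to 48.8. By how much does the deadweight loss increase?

Competitive equilibrium: 226 − 0.08Q = 150 + 0.054Q → Q* = 567.1642, P* = 180.6269.
For a per-unit tax t: ΔQ = t/0.134, so DWL = ½·t·(t/0.134) = t²/0.268.
At t = 26: DWL = 2522.388. At t = 48.8: DWL = 8885.97.
Increase = 8885.97 − 2522.388 = 6363.58.

6363.58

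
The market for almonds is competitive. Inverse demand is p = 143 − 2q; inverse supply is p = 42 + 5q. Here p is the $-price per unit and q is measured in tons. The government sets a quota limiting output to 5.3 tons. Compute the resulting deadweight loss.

$291.66

Competitive equilibrium: 143 − 2q = 42 + 5q → q* = 14.4286, p* = 114.1429.
At q = 5.3: demand price = 143 − 2·5.3 = 132.4; supply price = 42 + 5·5.3 = 68.5.
Δq = 14.4286 − 5.3 = 9.1286; wedge = 132.4 − 68.5 = 63.9.
Deadweight loss = ½ × 9.1286 × 63.9 = $291.66.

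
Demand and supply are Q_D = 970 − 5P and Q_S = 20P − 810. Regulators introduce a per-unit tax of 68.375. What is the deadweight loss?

In inverse form: demand P = 194 − 0.2Q, supply P = 40.5 + 0.05Q.
Competitive equilibrium: 194 − 0.2Q = 40.5 + 0.05Q → Q* = 614, P* = 71.2.
With the tax, the buyer price exceeds the seller price by 68.375: (194 − 0.2Q) − (40.5 + 0.05Q) = 68.375 → Q' = 340.5.
ΔQ = 614 − 340.5 = 273.5; the wedge equals the tax, 68.375.
Deadweight loss = ½ × 273.5 × 68.375 = 9350.28.

9350.28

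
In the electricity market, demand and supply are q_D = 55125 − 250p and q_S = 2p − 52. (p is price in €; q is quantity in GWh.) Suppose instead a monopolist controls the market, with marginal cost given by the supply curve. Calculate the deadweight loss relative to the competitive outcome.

€2.33

In inverse form: demand p = 220.5 − 0.004q, supply p = 26 + 0.5q.
Competitive equilibrium: 220.5 − 0.004q = 26 + 0.5q → q* = 385.9127, p* = 218.9563.
Marginal revenue: MR = 220.5 − 0.008q. Set MR = MC: 220.5 − 0.008q = 26 + 0.5q → q_m = 382.874.
Price p_m = 220.5 − 0.004·382.874 = 218.9685; MC(q_m) = 26 + 0.5·382.874 = 217.437.
Competitive q* = 385.9127, so Δq = 3.0387; wedge = 218.9685 − 217.437 = 1.5315.
Welfare loss = ½ × 3.0387 × 1.5315 = €2.33.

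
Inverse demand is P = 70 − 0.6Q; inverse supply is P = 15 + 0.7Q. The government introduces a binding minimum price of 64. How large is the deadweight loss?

Competitive equilibrium: 70 − 0.6Q = 15 + 0.7Q → Q* = 42.3077, P* = 44.6154.
At the floor P = 64, quantity demanded = (70 − 64)/0.6 = 10.
Sellers' marginal cost at Q' = 10: 15 + 0.7·10 = 22.
ΔQ = 42.3077 − 10 = 32.3077; wedge = 64 − 22 = 42.
DWL = ½ × 32.3077 × 42 = 678.46.

678.46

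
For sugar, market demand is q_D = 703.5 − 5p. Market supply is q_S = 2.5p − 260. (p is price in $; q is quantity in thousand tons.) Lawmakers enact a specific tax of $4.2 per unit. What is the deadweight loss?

$14.70 thousand

In inverse form: demand p = 140.7 − 0.2q, supply p = 104 + 0.4q.
Competitive equilibrium: 140.7 − 0.2q = 104 + 0.4q → q* = 61.1667, p* = 128.4667.
With the tax, the buyer price exceeds the seller price by 4.2: (140.7 − 0.2q) − (104 + 0.4q) = 4.2 → q' = 54.1667.
Δq = 61.1667 − 54.1667 = 7; the wedge equals the tax, 4.2.
Welfare loss = ½ × 7 × 4.2 = $14.70 thousand.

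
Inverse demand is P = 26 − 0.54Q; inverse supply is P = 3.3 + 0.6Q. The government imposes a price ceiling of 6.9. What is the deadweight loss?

110.32

Competitive equilibrium: 26 − 0.54Q = 3.3 + 0.6Q → Q* = 19.9123, P* = 15.2474.
At the ceiling P = 6.9, quantity supplied = (6.9 − 3.3)/0.6 = 6.
Willingness to pay at Q' = 6: 26 − 0.54·6 = 22.76.
ΔQ = 19.9123 − 6 = 13.9123; wedge = 22.76 − 6.9 = 15.86.
Deadweight loss = ½ × 13.9123 × 15.86 = 110.32.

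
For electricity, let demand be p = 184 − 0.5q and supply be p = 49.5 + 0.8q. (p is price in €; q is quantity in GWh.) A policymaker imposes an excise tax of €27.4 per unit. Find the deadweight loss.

Competitive equilibrium: 184 − 0.5q = 49.5 + 0.8q → q* = 103.4615, p* = 132.2692.
With the tax, the buyer price exceeds the seller price by 27.4: (184 − 0.5q) − (49.5 + 0.8q) = 27.4 → q' = 82.3846.
Δq = 103.4615 − 82.3846 = 21.0769; the wedge equals the tax, 27.4.
Deadweight loss = ½ × 21.0769 × 27.4 = €288.75.

€288.75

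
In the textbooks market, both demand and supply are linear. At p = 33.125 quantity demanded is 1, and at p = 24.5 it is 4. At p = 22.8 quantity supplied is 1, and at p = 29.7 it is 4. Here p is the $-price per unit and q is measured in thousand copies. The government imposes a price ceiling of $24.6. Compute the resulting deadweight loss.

Demand slope = (24.5 − 33.125)/(4 − 1) = −2.875, so p = 36 − 2.875q.
Supply slope = (29.7 − 22.8)/(4 − 1) = 2.3, so p = 20.5 + 2.3q.
Competitive equilibrium: 36 − 2.875q = 20.5 + 2.3q → q* = 2.9952, p* = 27.3889.
At the ceiling p = 24.6, quantity supplied = (24.6 − 20.5)/2.3 = 1.7826.
Willingness to pay at q' = 1.7826: 36 − 2.875·1.7826 = 30.875.
Δq = 2.9952 − 1.7826 = 1.2126; wedge = 30.875 − 24.6 = 6.275.
Deadweight loss = ½ × 1.2126 × 6.275 = $3.80 thousand.

$3.80 thousand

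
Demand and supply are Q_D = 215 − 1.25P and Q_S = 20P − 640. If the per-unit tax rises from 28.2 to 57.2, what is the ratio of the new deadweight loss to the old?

4.114

In inverse form: demand P = 172 − 0.8Q, supply P = 32 + 0.05Q.
Competitive equilibrium: 172 − 0.8Q = 32 + 0.05Q → Q* = 164.7059, P* = 40.2353.
For a per-unit tax t: ΔQ = t/0.85, so DWL = ½·t·(t/0.85) = t²/1.7.
At t = 28.2: DWL = 467.788. At t = 57.2: DWL = 1924.612.
Ratio = (57.2/28.2)² = 4.114.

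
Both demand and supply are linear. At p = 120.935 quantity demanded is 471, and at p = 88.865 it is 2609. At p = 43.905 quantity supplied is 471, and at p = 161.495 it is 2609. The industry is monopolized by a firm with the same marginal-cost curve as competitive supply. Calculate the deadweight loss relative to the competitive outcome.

2691.55

Demand slope = (88.865 − 120.935)/(2609 − 471) = −0.015, so p = 128 − 0.015q.
Supply slope = (161.495 − 43.905)/(2609 − 471) = 0.055, so p = 18 + 0.055q.
Competitive equilibrium: 128 − 0.015q = 18 + 0.055q → q* = 1571.42857, p* = 104.42857.
Marginal revenue: MR = 128 − 0.03q. Set MR = MC: 128 − 0.03q = 18 + 0.055q → q_m = 1294.11765.
Price p_m = 128 − 0.015·1294.11765 = 108.58824; MC(q_m) = 18 + 0.055·1294.11765 = 89.17647.
Competitive q* = 1571.42857, so Δq = 277.31092; wedge = 108.58824 − 89.17647 = 19.41177.
DWL = ½ × 277.31092 × 19.41177 = 2691.55.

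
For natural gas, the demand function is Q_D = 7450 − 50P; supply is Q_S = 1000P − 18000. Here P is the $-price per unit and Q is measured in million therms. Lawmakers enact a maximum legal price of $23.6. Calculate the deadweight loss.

In inverse form: demand P = 149 − 0.02Q, supply P = 18 + 0.001Q.
Competitive equilibrium: 149 − 0.02Q = 18 + 0.001Q → Q* = 6238.0952, P* = 24.2381.
At the ceiling P = 23.6, quantity supplied = (23.6 − 18)/0.001 = 5600.
Willingness to pay at Q' = 5600: 149 − 0.02·5600 = 37.
ΔQ = 6238.0952 − 5600 = 638.0952; wedge = 37 − 23.6 = 13.4.
Deadweight loss = ½ × 638.0952 × 13.4 = $4275.24 million.

$4275.24 million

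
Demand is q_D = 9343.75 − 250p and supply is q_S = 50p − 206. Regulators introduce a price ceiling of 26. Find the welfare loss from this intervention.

1020.54

In inverse form: demand p = 37.375 − 0.004q, supply p = 4.12 + 0.02q.
Competitive equilibrium: 37.375 − 0.004q = 4.12 + 0.02q → q* = 1385.625, p* = 31.8325.
At the ceiling p = 26, quantity supplied = (26 − 4.12)/0.02 = 1094.
Willingness to pay at q' = 1094: 37.375 − 0.004·1094 = 32.999.
Δq = 1385.625 − 1094 = 291.625; wedge = 32.999 − 26 = 6.999.
Welfare loss = ½ × 291.625 × 6.999 = 1020.54.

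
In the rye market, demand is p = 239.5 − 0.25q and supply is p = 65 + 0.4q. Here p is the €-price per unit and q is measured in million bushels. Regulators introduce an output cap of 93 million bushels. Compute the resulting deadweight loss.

Competitive equilibrium: 239.5 − 0.25q = 65 + 0.4q → q* = 268.4615, p* = 172.3846.
At q = 93: demand price = 239.5 − 0.25·93 = 216.25; supply price = 65 + 0.4·93 = 102.2.
Δq = 268.4615 − 93 = 175.4615; wedge = 216.25 − 102.2 = 114.05.
Welfare loss = ½ × 175.4615 × 114.05 = €10005.69 million.

€10005.69 million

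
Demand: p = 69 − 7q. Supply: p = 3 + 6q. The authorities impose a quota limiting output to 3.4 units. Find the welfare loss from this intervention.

Competitive equilibrium: 69 − 7q = 3 + 6q → q* = 5.0769, p* = 33.4615.
At q = 3.4: demand price = 69 − 7·3.4 = 45.2; supply price = 3 + 6·3.4 = 23.4.
Δq = 5.0769 − 3.4 = 1.6769; wedge = 45.2 − 23.4 = 21.8.
The triangle = ½ × 1.6769 × 21.8 = 18.28.

18.28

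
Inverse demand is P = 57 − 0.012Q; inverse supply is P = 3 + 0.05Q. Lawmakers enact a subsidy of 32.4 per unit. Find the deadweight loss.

8465.81

Competitive equilibrium: 57 − 0.012Q = 3 + 0.05Q → Q* = 870.9677, P* = 46.5484.
The subsidy lowers effective supply by 32.4: P = 0.05Q − 29.4.
New quantity: 57 − 0.012Q = 0.05Q − 29.4 → Q' = 1393.5484.
Overproduction ΔQ = 1393.5484 − 870.9677 = 522.5807; wedge = subsidy = 32.4.
Welfare loss = ½ × 522.5807 × 32.4 = 8465.81.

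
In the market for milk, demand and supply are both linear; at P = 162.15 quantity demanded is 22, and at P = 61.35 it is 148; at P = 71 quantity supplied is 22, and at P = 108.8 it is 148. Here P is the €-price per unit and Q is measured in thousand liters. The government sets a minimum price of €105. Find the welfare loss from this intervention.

Demand slope = (61.35 − 162.15)/(148 − 22) = −0.8, so P = 179.75 − 0.8Q.
Supply slope = (108.8 − 71)/(148 − 22) = 0.3, so P = 64.4 + 0.3Q.
Competitive equilibrium: 179.75 − 0.8Q = 64.4 + 0.3Q → Q* = 104.8636, P* = 95.8591.
At the floor P = 105, quantity demanded = (179.75 − 105)/0.8 = 93.4375.
Sellers' marginal cost at Q' = 93.4375: 64.4 + 0.3·93.4375 = 92.4313.
ΔQ = 104.8636 − 93.4375 = 11.4261; wedge = 105 − 92.4313 = 12.5687.
DWL = ½ × 11.4261 × 12.5687 = €71.81 thousand.

€71.81 thousand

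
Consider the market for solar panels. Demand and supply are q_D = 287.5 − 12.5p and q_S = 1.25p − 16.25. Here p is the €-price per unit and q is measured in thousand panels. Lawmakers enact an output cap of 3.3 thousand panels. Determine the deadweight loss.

€28.61 thousand

In inverse form: demand p = 23 − 0.08q, supply p = 13 + 0.8q.
Competitive equilibrium: 23 − 0.08q = 13 + 0.8q → q* = 11.3636, p* = 22.0909.
At q = 3.3: demand price = 23 − 0.08·3.3 = 22.736; supply price = 13 + 0.8·3.3 = 15.64.
Δq = 11.3636 − 3.3 = 8.0636; wedge = 22.736 − 15.64 = 7.096.
Welfare loss = ½ × 8.0636 × 7.096 = €28.61 thousand.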